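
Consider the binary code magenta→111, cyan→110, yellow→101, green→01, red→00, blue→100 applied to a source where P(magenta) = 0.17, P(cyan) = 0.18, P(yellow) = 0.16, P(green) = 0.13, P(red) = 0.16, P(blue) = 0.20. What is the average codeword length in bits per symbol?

L̄ = Σ pᵢ·ℓᵢ = 0.17·3 + 0.18·3 + 0.16·3 + 0.13·2 + 0.16·2 + 0.20·3 = 2.71 bits/symbol.

2.71 bits/symbol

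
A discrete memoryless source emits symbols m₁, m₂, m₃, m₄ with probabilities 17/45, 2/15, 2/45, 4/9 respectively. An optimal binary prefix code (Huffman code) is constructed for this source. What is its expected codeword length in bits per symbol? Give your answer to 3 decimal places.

Repeatedly combine the two least-probable nodes; the expected code length is the sum of the merged weights.
merge 2/45 + 2/15 → 8/45
merge 8/45 + 17/45 → 5/9
merge 4/9 + 5/9 → 1
L = 8/45 + 5/9 + 1 = 26/15 ≈ 1.733 bits/symbol.

1.733 bits/symbol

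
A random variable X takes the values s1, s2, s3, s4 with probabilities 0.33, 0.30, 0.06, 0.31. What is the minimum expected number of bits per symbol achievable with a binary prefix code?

Repeatedly combine the two least-probable nodes; the expected code length is the sum of the merged weights.
merge 3/50 + 3/10 → 9/25
merge 31/100 + 33/100 → 16/25
merge 9/25 + 16/25 → 1
L = 9/25 + 16/25 + 1 = 2 bits/symbol.

2 bits/symbol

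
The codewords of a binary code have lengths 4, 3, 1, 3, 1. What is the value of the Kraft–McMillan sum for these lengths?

With common denominator 2^4 = 16: Σ 2^(−ℓᵢ) = 1/16 + 2/16 + 8/16 + 2/16 + 8/16 = 21/16 = 1.3125.

1.3125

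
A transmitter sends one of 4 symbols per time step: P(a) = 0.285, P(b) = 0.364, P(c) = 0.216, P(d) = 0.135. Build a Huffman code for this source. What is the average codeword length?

Repeatedly combine the two least-probable nodes; the expected code length is the sum of the merged weights.
merge 27/200 + 27/125 → 351/1000
merge 57/200 + 351/1000 → 159/250
merge 91/250 + 159/250 → 1
L = 351/1000 + 159/250 + 1 = 1987/1000 = 1.987 bits/symbol.

1.987 bits/symbol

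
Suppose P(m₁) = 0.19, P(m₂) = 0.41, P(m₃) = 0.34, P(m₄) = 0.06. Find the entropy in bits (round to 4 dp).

H = −Σ pᵢ log₂ pᵢ.
−0.19·log₂(0.19) = 0.4552
−0.41·log₂(0.41) = 0.5274
−0.34·log₂(0.34) = 0.5292
−0.06·log₂(0.06) = 0.2435
Sum ≈ 1.7553 → 1.7553 bits.

1.7553 bits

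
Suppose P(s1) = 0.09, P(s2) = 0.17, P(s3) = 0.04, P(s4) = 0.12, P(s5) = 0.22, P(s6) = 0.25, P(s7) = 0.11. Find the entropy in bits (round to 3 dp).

2.631 bits

H = −Σ pᵢ log₂ pᵢ.
−0.09·log₂(0.09) = 0.3127
−0.17·log₂(0.17) = 0.4346
−0.04·log₂(0.04) = 0.1858
−0.12·log₂(0.12) = 0.3671
−0.22·log₂(0.22) = 0.4806
−0.25·log₂(0.25) = 0.5000
−0.11·log₂(0.11) = 0.3503
Sum ≈ 2.6309 → 2.631 bits.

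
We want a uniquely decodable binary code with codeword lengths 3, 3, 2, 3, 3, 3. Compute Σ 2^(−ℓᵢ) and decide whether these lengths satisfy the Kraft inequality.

0.875; yes

With common denominator 2^3 = 8: Σ 2^(−ℓᵢ) = 1/8 + 1/8 + 2/8 + 1/8 + 1/8 + 1/8 = 7/8 = 0.875.
Kraft's inequality requires Σ ≤ 1; here Σ = 0.875 ≤ 1, so such a prefix code exists.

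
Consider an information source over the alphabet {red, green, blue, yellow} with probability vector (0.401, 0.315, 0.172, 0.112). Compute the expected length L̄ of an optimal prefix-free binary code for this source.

Repeatedly combine the two least-probable nodes; the expected code length is the sum of the merged weights.
merge 14/125 + 43/250 → 71/250
merge 71/250 + 63/200 → 599/1000
merge 401/1000 + 599/1000 → 1
L = 71/250 + 599/1000 + 1 = 1883/1000 = 1.883 bits/symbol.

1.883 bits/symbol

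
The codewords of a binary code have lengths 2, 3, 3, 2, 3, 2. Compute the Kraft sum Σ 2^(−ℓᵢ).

1.125

With common denominator 2^3 = 8: Σ 2^(−ℓᵢ) = 2/8 + 1/8 + 1/8 + 2/8 + 1/8 + 2/8 = 9/8 = 1.125.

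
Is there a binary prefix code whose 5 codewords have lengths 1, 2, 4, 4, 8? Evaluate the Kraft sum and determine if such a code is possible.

0.87890625; yes

With common denominator 2^8 = 256: Σ 2^(−ℓᵢ) = 128/256 + 64/256 + 16/256 + 16/256 + 1/256 = 225/256 = 0.87890625.
Kraft's inequality requires Σ ≤ 1; here Σ = 0.87890625 ≤ 1, so such a prefix code exists.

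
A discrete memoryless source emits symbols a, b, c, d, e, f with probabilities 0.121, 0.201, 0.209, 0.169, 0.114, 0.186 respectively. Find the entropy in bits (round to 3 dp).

H = −Σ pᵢ log₂ pᵢ.
−0.121·log₂(0.121) = 0.3687
−0.201·log₂(0.201) = 0.4653
−0.209·log₂(0.209) = 0.4720
−0.169·log₂(0.169) = 0.4335
−0.114·log₂(0.114) = 0.3571
−0.186·log₂(0.186) = 0.4514
Sum ≈ 2.5479 → 2.548 bits.

2.548 bits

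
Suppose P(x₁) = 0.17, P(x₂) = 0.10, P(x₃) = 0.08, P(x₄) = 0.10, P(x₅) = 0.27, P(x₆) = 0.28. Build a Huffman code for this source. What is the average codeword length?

Repeatedly combine the two least-probable nodes; the expected code length is the sum of the merged weights.
merge 2/25 + 1/10 → 9/50
merge 1/10 + 17/100 → 27/100
merge 9/50 + 27/100 → 9/20
merge 27/100 + 7/25 → 11/20
merge 9/20 + 11/20 → 1
L = 9/50 + 27/100 + 9/20 + 11/20 + 1 = 49/20 = 2.45 bits/symbol.

2.45 bits/symbol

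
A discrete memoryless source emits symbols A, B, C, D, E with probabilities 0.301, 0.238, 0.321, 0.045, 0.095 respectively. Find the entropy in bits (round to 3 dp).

H = −Σ pᵢ log₂ pᵢ.
−0.301·log₂(0.301) = 0.5214
−0.238·log₂(0.238) = 0.4929
−0.321·log₂(0.321) = 0.5262
−0.045·log₂(0.045) = 0.2013
−0.095·log₂(0.095) = 0.3226
Sum ≈ 2.0644 → 2.064 bits.

2.064 bits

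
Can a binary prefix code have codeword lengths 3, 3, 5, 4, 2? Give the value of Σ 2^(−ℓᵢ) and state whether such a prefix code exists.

With common denominator 2^5 = 32: Σ 2^(−ℓᵢ) = 4/32 + 4/32 + 1/32 + 2/32 + 8/32 = 19/32 = 0.59375.
Kraft's inequality requires Σ ≤ 1; here Σ = 0.59375 ≤ 1, so such a prefix code exists.

0.59375; yes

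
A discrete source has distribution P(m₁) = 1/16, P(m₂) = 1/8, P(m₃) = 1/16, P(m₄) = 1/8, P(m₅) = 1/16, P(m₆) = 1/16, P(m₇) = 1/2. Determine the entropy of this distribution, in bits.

2.25 bits

Each probability is a power of 1/2, so log₂(1/p) is an integer.
H = Σ p·log₂(1/p) = 1/16·4 + 1/8·3 + 1/16·4 + 1/8·3 + 1/16·4 + 1/16·4 + 1/2·1 = 2.25 bits.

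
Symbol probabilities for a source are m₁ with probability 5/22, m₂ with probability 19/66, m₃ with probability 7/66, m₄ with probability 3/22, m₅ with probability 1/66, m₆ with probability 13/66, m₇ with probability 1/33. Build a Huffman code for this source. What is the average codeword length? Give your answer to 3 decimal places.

Repeatedly combine the two least-probable nodes; the expected code length is the sum of the merged weights.
merge 1/66 + 1/33 → 1/22
merge 1/22 + 7/66 → 5/33
merge 3/22 + 5/33 → 19/66
merge 13/66 + 5/22 → 14/33
merge 19/66 + 19/66 → 19/33
merge 14/33 + 19/33 → 1
L = 1/22 + 5/33 + 19/66 + 14/33 + 19/33 + 1 = 82/33 ≈ 2.485 bits/symbol.

2.485 bits/symbol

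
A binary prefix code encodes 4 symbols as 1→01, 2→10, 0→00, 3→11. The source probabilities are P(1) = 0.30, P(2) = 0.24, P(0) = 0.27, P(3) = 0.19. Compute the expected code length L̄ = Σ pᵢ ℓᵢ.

2 bits/symbol

L̄ = Σ pᵢ·ℓᵢ = 0.30·2 + 0.24·2 + 0.27·2 + 0.19·2 = 2 bits/symbol.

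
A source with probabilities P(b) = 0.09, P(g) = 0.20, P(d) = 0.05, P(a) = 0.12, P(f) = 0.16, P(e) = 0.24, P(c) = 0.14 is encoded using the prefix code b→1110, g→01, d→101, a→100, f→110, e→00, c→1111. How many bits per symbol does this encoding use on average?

L̄ = Σ pᵢ·ℓᵢ = 0.09·4 + 0.20·2 + 0.05·3 + 0.12·3 + 0.16·3 + 0.24·2 + 0.14·4 = 2.79 bits/symbol.

2.79 bits/symbol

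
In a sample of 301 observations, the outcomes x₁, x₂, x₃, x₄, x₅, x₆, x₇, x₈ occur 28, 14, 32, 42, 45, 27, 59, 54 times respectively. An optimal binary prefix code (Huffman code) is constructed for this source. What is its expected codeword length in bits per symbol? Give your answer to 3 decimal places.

Probabilities are the counts divided by 301.
Repeatedly combine the two least-probable nodes; the expected code length is the sum of the merged weights.
merge 2/43 + 27/301 → 41/301
merge 4/43 + 32/301 → 60/301
merge 41/301 + 6/43 → 83/301
merge 45/301 + 54/301 → 99/301
merge 59/301 + 60/301 → 17/43
merge 83/301 + 99/301 → 26/43
merge 17/43 + 26/43 → 1
L = 41/301 + 60/301 + 83/301 + 99/301 + 17/43 + 26/43 + 1 = 885/301 ≈ 2.940 bits/symbol.

2.940 bits/symbol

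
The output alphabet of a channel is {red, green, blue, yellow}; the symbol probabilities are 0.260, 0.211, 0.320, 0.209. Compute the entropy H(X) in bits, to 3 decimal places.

H = −Σ pᵢ log₂ pᵢ.
−0.260·log₂(0.260) = 0.5053
−0.211·log₂(0.211) = 0.4736
−0.320·log₂(0.320) = 0.5260
−0.209·log₂(0.209) = 0.4720
Sum ≈ 1.9770 → 1.977 bits.

1.977 bits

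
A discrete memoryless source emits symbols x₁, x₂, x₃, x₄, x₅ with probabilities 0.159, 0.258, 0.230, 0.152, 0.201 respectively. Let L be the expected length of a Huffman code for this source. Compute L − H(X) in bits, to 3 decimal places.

0.019 bits

Entropy H = −Σ p log₂ p ≈ 2.2921 bits.
Huffman merges: 19/125+159/1000→311/1000; 201/1000+23/100→431/1000; 129/500+311/1000→569/1000; 431/1000+569/1000→1. L = 2311/1000 ≈ 2.3110.
L − H = 2.3110 − 2.2921 = 0.019 bits.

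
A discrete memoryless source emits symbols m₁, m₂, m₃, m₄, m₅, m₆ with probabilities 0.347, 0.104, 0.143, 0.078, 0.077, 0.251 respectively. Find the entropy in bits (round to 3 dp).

H = −Σ pᵢ log₂ pᵢ.
−0.347·log₂(0.347) = 0.5299
−0.104·log₂(0.104) = 0.3396
−0.143·log₂(0.143) = 0.4012
−0.078·log₂(0.078) = 0.2871
−0.077·log₂(0.077) = 0.2848
−0.251·log₂(0.251) = 0.5006
Sum ≈ 2.3432 → 2.343 bits.

2.343 bits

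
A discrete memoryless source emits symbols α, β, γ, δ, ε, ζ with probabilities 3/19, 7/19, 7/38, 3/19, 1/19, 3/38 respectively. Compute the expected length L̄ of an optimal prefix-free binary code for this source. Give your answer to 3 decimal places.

2.395 bits/symbol

Repeatedly combine the two least-probable nodes; the expected code length is the sum of the merged weights.
merge 1/19 + 3/38 → 5/38
merge 5/38 + 3/19 → 11/38
merge 3/19 + 7/38 → 13/38
merge 11/38 + 13/38 → 12/19
merge 7/19 + 12/19 → 1
L = 5/38 + 11/38 + 13/38 + 12/19 + 1 = 91/38 ≈ 2.395 bits/symbol.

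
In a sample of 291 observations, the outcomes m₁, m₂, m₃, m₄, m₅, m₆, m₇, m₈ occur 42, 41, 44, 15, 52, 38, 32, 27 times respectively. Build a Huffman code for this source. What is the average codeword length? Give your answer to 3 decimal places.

2.966 bits/symbol

Probabilities are the counts divided by 291.
Repeatedly combine the two least-probable nodes; the expected code length is the sum of the merged weights.
merge 5/97 + 9/97 → 14/97
merge 32/291 + 38/291 → 70/291
merge 41/291 + 14/97 → 83/291
merge 14/97 + 44/291 → 86/291
merge 52/291 + 70/291 → 122/291
merge 83/291 + 86/291 → 169/291
merge 122/291 + 169/291 → 1
L = 14/97 + 70/291 + 83/291 + 86/291 + 122/291 + 169/291 + 1 = 863/291 ≈ 2.966 bits/symbol.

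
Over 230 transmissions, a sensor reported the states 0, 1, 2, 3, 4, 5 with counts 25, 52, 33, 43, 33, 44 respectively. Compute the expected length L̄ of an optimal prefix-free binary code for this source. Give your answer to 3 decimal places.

Probabilities are the counts divided by 230.
Repeatedly combine the two least-probable nodes; the expected code length is the sum of the merged weights.
merge 5/46 + 33/230 → 29/115
merge 33/230 + 43/230 → 38/115
merge 22/115 + 26/115 → 48/115
merge 29/115 + 38/115 → 67/115
merge 48/115 + 67/115 → 1
L = 29/115 + 38/115 + 48/115 + 67/115 + 1 = 297/115 ≈ 2.583 bits/symbol.

2.583 bits/symbol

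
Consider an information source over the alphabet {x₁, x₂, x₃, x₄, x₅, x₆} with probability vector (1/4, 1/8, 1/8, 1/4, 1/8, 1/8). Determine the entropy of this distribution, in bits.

Each probability is a power of 1/2, so log₂(1/p) is an integer.
H = Σ p·log₂(1/p) = 1/4·2 + 1/8·3 + 1/8·3 + 1/4·2 + 1/8·3 + 1/8·3 = 2.5 bits.

2.5 bits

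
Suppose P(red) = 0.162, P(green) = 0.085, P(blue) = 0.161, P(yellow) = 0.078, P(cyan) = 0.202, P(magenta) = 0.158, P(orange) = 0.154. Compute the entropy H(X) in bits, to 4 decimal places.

H = −Σ pᵢ log₂ pᵢ.
−0.162·log₂(0.162) = 0.4254
−0.085·log₂(0.085) = 0.3023
−0.161·log₂(0.161) = 0.4242
−0.078·log₂(0.078) = 0.2871
−0.202·log₂(0.202) = 0.4661
−0.158·log₂(0.158) = 0.4206
−0.154·log₂(0.154) = 0.4156
Sum ≈ 2.7414 → 2.7414 bits.

2.7414 bits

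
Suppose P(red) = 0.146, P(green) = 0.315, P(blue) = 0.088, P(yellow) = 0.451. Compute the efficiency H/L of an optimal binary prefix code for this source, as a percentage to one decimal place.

98.5%

Entropy H = −Σ p log₂ p ≈ 1.7569 bits.
Huffman merges: 11/125+73/500→117/500; 117/500+63/200→549/1000; 451/1000+549/1000→1. L = 1783/1000 ≈ 1.7830.
Efficiency = H/L = 1.7569/1.7830 = 98.5%.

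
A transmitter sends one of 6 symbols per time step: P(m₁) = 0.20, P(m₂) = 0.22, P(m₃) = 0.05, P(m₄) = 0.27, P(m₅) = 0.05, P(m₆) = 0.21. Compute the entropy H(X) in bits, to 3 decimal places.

H = −Σ pᵢ log₂ pᵢ.
−0.20·log₂(0.20) = 0.4644
−0.22·log₂(0.22) = 0.4806
−0.05·log₂(0.05) = 0.2161
−0.27·log₂(0.27) = 0.5100
−0.05·log₂(0.05) = 0.2161
−0.21·log₂(0.21) = 0.4728
Sum ≈ 2.3600 → 2.360 bits.

2.360 bits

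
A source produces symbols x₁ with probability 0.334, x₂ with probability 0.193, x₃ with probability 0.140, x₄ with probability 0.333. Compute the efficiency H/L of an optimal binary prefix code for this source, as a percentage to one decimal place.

95.6%

Entropy H = −Σ p log₂ p ≈ 1.9119 bits.
Huffman merges: 7/50+193/1000→333/1000; 333/1000+333/1000→333/500; 167/500+333/500→1. L = 1999/1000 ≈ 1.9990.
Efficiency = H/L = 1.9119/1.9990 = 95.6%.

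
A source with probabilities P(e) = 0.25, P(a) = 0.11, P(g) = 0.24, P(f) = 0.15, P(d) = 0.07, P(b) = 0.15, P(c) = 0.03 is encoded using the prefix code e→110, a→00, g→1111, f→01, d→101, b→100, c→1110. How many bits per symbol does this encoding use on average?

3.01 bits/symbol

L̄ = Σ pᵢ·ℓᵢ = 0.25·3 + 0.11·2 + 0.24·4 + 0.15·2 + 0.07·3 + 0.15·3 + 0.03·4 = 3.01 bits/symbol.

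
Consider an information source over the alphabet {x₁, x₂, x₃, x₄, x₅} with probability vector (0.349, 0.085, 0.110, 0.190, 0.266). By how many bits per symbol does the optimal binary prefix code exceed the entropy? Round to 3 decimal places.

0.049 bits

Entropy H = −Σ p log₂ p ≈ 2.1460 bits.
Huffman merges: 17/200+11/100→39/200; 19/100+39/200→77/200; 133/500+349/1000→123/200; 77/200+123/200→1. L = 439/200 ≈ 2.1950.
L − H = 2.1950 − 2.1460 = 0.049 bits.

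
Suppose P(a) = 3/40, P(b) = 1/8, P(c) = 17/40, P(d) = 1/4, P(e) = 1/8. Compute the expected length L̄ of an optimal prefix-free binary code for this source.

2.1 bits/symbol

Repeatedly combine the two least-probable nodes; the expected code length is the sum of the merged weights.
merge 3/40 + 1/8 → 1/5
merge 1/8 + 1/5 → 13/40
merge 1/4 + 13/40 → 23/40
merge 17/40 + 23/40 → 1
L = 1/5 + 13/40 + 23/40 + 1 = 21/10 = 2.1 bits/symbol.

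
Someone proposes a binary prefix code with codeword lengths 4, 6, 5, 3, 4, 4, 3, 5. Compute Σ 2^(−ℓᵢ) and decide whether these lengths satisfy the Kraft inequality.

With common denominator 2^6 = 64: Σ 2^(−ℓᵢ) = 4/64 + 1/64 + 2/64 + 8/64 + 4/64 + 4/64 + 8/64 + 2/64 = 33/64 = 0.515625.
Kraft's inequality requires Σ ≤ 1; here Σ = 0.515625 ≤ 1, so such a prefix code exists.

0.515625; yes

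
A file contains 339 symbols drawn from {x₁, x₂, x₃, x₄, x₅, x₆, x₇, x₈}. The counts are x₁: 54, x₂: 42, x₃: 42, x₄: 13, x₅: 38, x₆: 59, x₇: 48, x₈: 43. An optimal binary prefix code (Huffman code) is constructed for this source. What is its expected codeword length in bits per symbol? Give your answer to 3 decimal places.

Probabilities are the counts divided by 339.
Repeatedly combine the two least-probable nodes; the expected code length is the sum of the merged weights.
merge 13/339 + 38/339 → 17/113
merge 14/113 + 14/113 → 28/113
merge 43/339 + 16/113 → 91/339
merge 17/113 + 18/113 → 35/113
merge 59/339 + 28/113 → 143/339
merge 91/339 + 35/113 → 196/339
merge 143/339 + 196/339 → 1
L = 17/113 + 28/113 + 91/339 + 35/113 + 143/339 + 196/339 + 1 = 1009/339 ≈ 2.976 bits/symbol.

2.976 bits/symbol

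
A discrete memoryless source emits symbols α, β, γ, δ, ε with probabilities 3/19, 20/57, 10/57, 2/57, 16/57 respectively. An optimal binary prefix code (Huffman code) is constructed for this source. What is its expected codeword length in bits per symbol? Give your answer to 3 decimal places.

Repeatedly combine the two least-probable nodes; the expected code length is the sum of the merged weights.
merge 2/57 + 3/19 → 11/57
merge 10/57 + 11/57 → 7/19
merge 16/57 + 20/57 → 12/19
merge 7/19 + 12/19 → 1
L = 11/57 + 7/19 + 12/19 + 1 = 125/57 ≈ 2.193 bits/symbol.

2.193 bits/symbol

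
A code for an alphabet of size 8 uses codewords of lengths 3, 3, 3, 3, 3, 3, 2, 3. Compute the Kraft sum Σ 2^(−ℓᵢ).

1.125

With common denominator 2^3 = 8: Σ 2^(−ℓᵢ) = 1/8 + 1/8 + 1/8 + 1/8 + 1/8 + 1/8 + 2/8 + 1/8 = 9/8 = 1.125.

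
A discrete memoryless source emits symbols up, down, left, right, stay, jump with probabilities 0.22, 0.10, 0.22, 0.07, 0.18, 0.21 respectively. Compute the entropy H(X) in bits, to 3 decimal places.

2.480 bits

H = −Σ pᵢ log₂ pᵢ.
−0.22·log₂(0.22) = 0.4806
−0.10·log₂(0.10) = 0.3322
−0.22·log₂(0.22) = 0.4806
−0.07·log₂(0.07) = 0.2686
−0.18·log₂(0.18) = 0.4453
−0.21·log₂(0.21) = 0.4728
Sum ≈ 2.4800 → 2.480 bits.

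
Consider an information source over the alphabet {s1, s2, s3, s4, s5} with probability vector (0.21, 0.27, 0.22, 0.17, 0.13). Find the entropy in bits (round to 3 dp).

2.281 bits

H = −Σ pᵢ log₂ pᵢ.
−0.21·log₂(0.21) = 0.4728
−0.27·log₂(0.27) = 0.5100
−0.22·log₂(0.22) = 0.4806
−0.17·log₂(0.17) = 0.4346
−0.13·log₂(0.13) = 0.3826
Sum ≈ 2.2806 → 2.281 bits.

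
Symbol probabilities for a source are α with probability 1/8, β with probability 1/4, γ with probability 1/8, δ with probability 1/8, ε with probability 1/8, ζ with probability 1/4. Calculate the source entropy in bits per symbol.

Each probability is a power of 1/2, so log₂(1/p) is an integer.
H = Σ p·log₂(1/p) = 1/8·3 + 1/4·2 + 1/8·3 + 1/8·3 + 1/8·3 + 1/4·2 = 2.5 bits.

2.5 bits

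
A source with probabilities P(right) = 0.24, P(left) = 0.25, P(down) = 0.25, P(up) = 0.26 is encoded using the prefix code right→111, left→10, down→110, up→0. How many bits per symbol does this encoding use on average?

L̄ = Σ pᵢ·ℓᵢ = 0.24·3 + 0.25·2 + 0.25·3 + 0.26·1 = 2.23 bits/symbol.

2.23 bits/symbol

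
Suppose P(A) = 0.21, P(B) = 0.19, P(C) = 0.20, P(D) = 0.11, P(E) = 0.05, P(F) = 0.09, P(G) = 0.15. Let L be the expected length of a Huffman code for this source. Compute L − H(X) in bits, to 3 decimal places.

0.048 bits

Entropy H = −Σ p log₂ p ≈ 2.6820 bits.
Huffman merges: 1/20+9/100→7/50; 11/100+7/50→1/4; 3/20+19/100→17/50; 1/5+21/100→41/100; 1/4+17/50→59/100; 41/100+59/100→1. L = 273/100 ≈ 2.7300.
L − H = 2.7300 − 2.6820 = 0.048 bits.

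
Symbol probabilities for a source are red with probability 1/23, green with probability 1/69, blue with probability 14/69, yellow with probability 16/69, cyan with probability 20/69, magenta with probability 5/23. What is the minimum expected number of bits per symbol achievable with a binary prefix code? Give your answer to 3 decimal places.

2.319 bits/symbol

Repeatedly combine the two least-probable nodes; the expected code length is the sum of the merged weights.
merge 1/69 + 1/23 → 4/69
merge 4/69 + 14/69 → 6/23
merge 5/23 + 16/69 → 31/69
merge 6/23 + 20/69 → 38/69
merge 31/69 + 38/69 → 1
L = 4/69 + 6/23 + 31/69 + 38/69 + 1 = 160/69 ≈ 2.319 bits/symbol.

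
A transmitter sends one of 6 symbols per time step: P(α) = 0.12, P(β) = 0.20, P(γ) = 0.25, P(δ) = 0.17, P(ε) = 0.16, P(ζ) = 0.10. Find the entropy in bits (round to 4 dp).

2.5212 bits

H = −Σ pᵢ log₂ pᵢ.
−0.12·log₂(0.12) = 0.3671
−0.20·log₂(0.20) = 0.4644
−0.25·log₂(0.25) = 0.5000
−0.17·log₂(0.17) = 0.4346
−0.16·log₂(0.16) = 0.4230
−0.10·log₂(0.10) = 0.3322
Sum ≈ 2.5212 → 2.5212 bits.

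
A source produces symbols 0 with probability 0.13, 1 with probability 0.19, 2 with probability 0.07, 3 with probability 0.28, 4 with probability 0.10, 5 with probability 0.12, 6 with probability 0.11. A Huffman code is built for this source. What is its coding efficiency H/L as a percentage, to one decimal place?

98.9%

Entropy H = −Σ p log₂ p ≈ 2.6702 bits.
Huffman merges: 7/100+1/10→17/100; 11/100+3/25→23/100; 13/100+17/100→3/10; 19/100+23/100→21/50; 7/25+3/10→29/50; 21/50+29/50→1. L = 27/10 ≈ 2.7000.
Efficiency = H/L = 2.6702/2.7000 = 98.9%.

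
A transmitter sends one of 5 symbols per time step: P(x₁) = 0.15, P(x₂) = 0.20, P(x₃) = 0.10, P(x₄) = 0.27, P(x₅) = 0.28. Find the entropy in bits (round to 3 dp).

H = −Σ pᵢ log₂ pᵢ.
−0.15·log₂(0.15) = 0.4105
−0.20·log₂(0.20) = 0.4644
−0.10·log₂(0.10) = 0.3322
−0.27·log₂(0.27) = 0.5100
−0.28·log₂(0.28) = 0.5142
Sum ≈ 2.2314 → 2.231 bits.

2.231 bits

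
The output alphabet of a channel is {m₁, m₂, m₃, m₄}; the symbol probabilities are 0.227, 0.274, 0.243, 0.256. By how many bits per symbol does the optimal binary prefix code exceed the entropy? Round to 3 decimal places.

0.003 bits

Entropy H = −Σ p log₂ p ≈ 1.9966 bits.
Huffman merges: 227/1000+243/1000→47/100; 32/125+137/500→53/100; 47/100+53/100→1. L = 2 ≈ 2.0000.
L − H = 2.0000 − 1.9966 = 0.003 bits.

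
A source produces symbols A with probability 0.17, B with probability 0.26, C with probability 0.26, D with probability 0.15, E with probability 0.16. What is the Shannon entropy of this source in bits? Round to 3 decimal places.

H = −Σ pᵢ log₂ pᵢ.
−0.17·log₂(0.17) = 0.4346
−0.26·log₂(0.26) = 0.5053
−0.26·log₂(0.26) = 0.5053
−0.15·log₂(0.15) = 0.4105
−0.16·log₂(0.16) = 0.4230
Sum ≈ 2.2787 → 2.279 bits.

2.279 bits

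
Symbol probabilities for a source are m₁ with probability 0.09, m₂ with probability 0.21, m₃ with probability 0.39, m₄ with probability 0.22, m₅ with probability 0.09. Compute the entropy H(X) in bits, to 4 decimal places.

2.1085 bits

H = −Σ pᵢ log₂ pᵢ.
−0.09·log₂(0.09) = 0.3127
−0.21·log₂(0.21) = 0.4728
−0.39·log₂(0.39) = 0.5298
−0.22·log₂(0.22) = 0.4806
−0.09·log₂(0.09) = 0.3127
Sum ≈ 2.1085 → 2.1085 bits.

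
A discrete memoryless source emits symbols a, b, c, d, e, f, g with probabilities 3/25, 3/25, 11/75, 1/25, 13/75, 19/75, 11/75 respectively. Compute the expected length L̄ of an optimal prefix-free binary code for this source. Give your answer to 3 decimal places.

Repeatedly combine the two least-probable nodes; the expected code length is the sum of the merged weights.
merge 1/25 + 3/25 → 4/25
merge 3/25 + 11/75 → 4/15
merge 11/75 + 4/25 → 23/75
merge 13/75 + 19/75 → 32/75
merge 4/15 + 23/75 → 43/75
merge 32/75 + 43/75 → 1
L = 4/25 + 4/15 + 23/75 + 32/75 + 43/75 + 1 = 41/15 ≈ 2.733 bits/symbol.

2.733 bits/symbol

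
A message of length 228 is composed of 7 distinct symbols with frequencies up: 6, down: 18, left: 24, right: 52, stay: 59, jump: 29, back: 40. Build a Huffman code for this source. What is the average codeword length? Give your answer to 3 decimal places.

Probabilities are the counts divided by 228.
Repeatedly combine the two least-probable nodes; the expected code length is the sum of the merged weights.
merge 1/38 + 3/38 → 2/19
merge 2/19 + 2/19 → 4/19
merge 29/228 + 10/57 → 23/76
merge 4/19 + 13/57 → 25/57
merge 59/228 + 23/76 → 32/57
merge 25/57 + 32/57 → 1
L = 2/19 + 4/19 + 23/76 + 25/57 + 32/57 + 1 = 199/76 ≈ 2.618 bits/symbol.

2.618 bits/symbol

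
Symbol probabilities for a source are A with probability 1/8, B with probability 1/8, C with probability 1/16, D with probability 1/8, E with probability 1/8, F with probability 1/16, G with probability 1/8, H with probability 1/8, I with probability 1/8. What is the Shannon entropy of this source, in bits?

3.125 bits

Each probability is a power of 1/2, so log₂(1/p) is an integer.
H = Σ p·log₂(1/p) = 1/8·3 + 1/8·3 + 1/16·4 + 1/8·3 + 1/8·3 + 1/16·4 + 1/8·3 + 1/8·3 + 1/8·3 = 3.125 bits.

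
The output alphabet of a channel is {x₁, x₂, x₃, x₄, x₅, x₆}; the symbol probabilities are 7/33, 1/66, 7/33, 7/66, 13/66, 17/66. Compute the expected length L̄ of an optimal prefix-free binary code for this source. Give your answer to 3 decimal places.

2.439 bits/symbol

Repeatedly combine the two least-probable nodes; the expected code length is the sum of the merged weights.
merge 1/66 + 7/66 → 4/33
merge 4/33 + 13/66 → 7/22
merge 7/33 + 7/33 → 14/33
merge 17/66 + 7/22 → 19/33
merge 14/33 + 19/33 → 1
L = 4/33 + 7/22 + 14/33 + 19/33 + 1 = 161/66 ≈ 2.439 bits/symbol.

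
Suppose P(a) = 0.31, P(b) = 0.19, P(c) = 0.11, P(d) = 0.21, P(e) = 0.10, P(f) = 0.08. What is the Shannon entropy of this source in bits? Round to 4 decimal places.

H = −Σ pᵢ log₂ pᵢ.
−0.31·log₂(0.31) = 0.5238
−0.19·log₂(0.19) = 0.4552
−0.11·log₂(0.11) = 0.3503
−0.21·log₂(0.21) = 0.4728
−0.10·log₂(0.10) = 0.3322
−0.08·log₂(0.08) = 0.2915
Sum ≈ 2.4258 → 2.4258 bits.

2.4258 bits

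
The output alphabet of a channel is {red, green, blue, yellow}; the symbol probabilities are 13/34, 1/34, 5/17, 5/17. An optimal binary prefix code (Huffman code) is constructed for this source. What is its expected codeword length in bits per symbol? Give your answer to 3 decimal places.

Repeatedly combine the two least-probable nodes; the expected code length is the sum of the merged weights.
merge 1/34 + 5/17 → 11/34
merge 5/17 + 11/34 → 21/34
merge 13/34 + 21/34 → 1
L = 11/34 + 21/34 + 1 = 33/17 ≈ 1.941 bits/symbol.

1.941 bits/symbol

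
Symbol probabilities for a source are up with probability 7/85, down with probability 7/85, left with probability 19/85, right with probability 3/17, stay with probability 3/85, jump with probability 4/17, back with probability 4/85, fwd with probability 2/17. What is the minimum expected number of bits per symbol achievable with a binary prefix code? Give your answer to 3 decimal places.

2.788 bits/symbol

Repeatedly combine the two least-probable nodes; the expected code length is the sum of the merged weights.
merge 3/85 + 4/85 → 7/85
merge 7/85 + 7/85 → 14/85
merge 7/85 + 2/17 → 1/5
merge 14/85 + 3/17 → 29/85
merge 1/5 + 19/85 → 36/85
merge 4/17 + 29/85 → 49/85
merge 36/85 + 49/85 → 1
L = 7/85 + 14/85 + 1/5 + 29/85 + 36/85 + 49/85 + 1 = 237/85 ≈ 2.788 bits/symbol.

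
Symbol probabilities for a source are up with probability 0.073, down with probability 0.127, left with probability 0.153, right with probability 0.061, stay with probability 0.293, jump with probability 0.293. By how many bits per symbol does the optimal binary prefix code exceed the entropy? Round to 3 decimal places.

0.043 bits

Entropy H = −Σ p log₂ p ≈ 2.3521 bits.
Huffman merges: 61/1000+73/1000→67/500; 127/1000+67/500→261/1000; 153/1000+261/1000→207/500; 293/1000+293/1000→293/500; 207/500+293/500→1. L = 479/200 ≈ 2.3950.
L − H = 2.3950 − 2.3521 = 0.043 bits.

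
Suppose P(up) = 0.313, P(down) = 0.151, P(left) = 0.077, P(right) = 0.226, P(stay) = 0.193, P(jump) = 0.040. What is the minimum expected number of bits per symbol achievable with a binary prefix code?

Repeatedly combine the two least-probable nodes; the expected code length is the sum of the merged weights.
merge 1/25 + 77/1000 → 117/1000
merge 117/1000 + 151/1000 → 67/250
merge 193/1000 + 113/500 → 419/1000
merge 67/250 + 313/1000 → 581/1000
merge 419/1000 + 581/1000 → 1
L = 117/1000 + 67/250 + 419/1000 + 581/1000 + 1 = 477/200 = 2.385 bits/symbol.

2.385 bits/symbol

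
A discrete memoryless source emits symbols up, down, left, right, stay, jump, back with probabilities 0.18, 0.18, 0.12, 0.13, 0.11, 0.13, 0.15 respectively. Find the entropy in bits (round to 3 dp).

H = −Σ pᵢ log₂ pᵢ.
−0.18·log₂(0.18) = 0.4453
−0.18·log₂(0.18) = 0.4453
−0.12·log₂(0.12) = 0.3671
−0.13·log₂(0.13) = 0.3826
−0.11·log₂(0.11) = 0.3503
−0.13·log₂(0.13) = 0.3826
−0.15·log₂(0.15) = 0.4105
Sum ≈ 2.7838 → 2.784 bits.

2.784 bits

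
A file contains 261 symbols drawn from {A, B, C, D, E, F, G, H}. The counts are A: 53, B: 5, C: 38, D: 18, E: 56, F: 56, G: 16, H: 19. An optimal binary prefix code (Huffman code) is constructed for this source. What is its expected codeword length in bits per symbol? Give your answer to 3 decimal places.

2.793 bits/symbol

Probabilities are the counts divided by 261.
Repeatedly combine the two least-probable nodes; the expected code length is the sum of the merged weights.
merge 5/261 + 16/261 → 7/87
merge 2/29 + 19/261 → 37/261
merge 7/87 + 37/261 → 2/9
merge 38/261 + 53/261 → 91/261
merge 56/261 + 56/261 → 112/261
merge 2/9 + 91/261 → 149/261
merge 112/261 + 149/261 → 1
L = 7/87 + 37/261 + 2/9 + 91/261 + 112/261 + 149/261 + 1 = 81/29 ≈ 2.793 bits/symbol.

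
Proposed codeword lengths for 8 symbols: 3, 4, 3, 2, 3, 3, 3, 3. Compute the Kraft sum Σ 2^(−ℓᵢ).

1.0625

With common denominator 2^4 = 16: Σ 2^(−ℓᵢ) = 2/16 + 1/16 + 2/16 + 4/16 + 2/16 + 2/16 + 2/16 + 2/16 = 17/16 = 1.0625.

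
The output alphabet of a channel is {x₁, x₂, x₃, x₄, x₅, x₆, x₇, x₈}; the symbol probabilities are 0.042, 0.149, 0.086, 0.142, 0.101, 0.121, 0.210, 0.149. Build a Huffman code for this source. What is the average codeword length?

Repeatedly combine the two least-probable nodes; the expected code length is the sum of the merged weights.
merge 21/500 + 43/500 → 16/125
merge 101/1000 + 121/1000 → 111/500
merge 16/125 + 71/500 → 27/100
merge 149/1000 + 149/1000 → 149/500
merge 21/100 + 111/500 → 54/125
merge 27/100 + 149/500 → 71/125
merge 54/125 + 71/125 → 1
L = 16/125 + 111/500 + 27/100 + 149/500 + 54/125 + 71/125 + 1 = 1459/500 = 2.918 bits/symbol.

2.918 bits/symbol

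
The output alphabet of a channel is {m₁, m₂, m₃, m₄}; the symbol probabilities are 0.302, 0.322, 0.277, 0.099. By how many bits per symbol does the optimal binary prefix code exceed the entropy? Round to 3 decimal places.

0.109 bits

Entropy H = −Σ p log₂ p ≈ 1.8914 bits.
Huffman merges: 99/1000+277/1000→47/125; 151/500+161/500→78/125; 47/125+78/125→1. L = 2 ≈ 2.0000.
L − H = 2.0000 − 1.8914 = 0.109 bits.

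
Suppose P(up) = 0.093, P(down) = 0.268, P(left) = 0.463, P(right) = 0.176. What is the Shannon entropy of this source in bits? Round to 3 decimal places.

H = −Σ pᵢ log₂ pᵢ.
−0.093·log₂(0.093) = 0.3187
−0.268·log₂(0.268) = 0.5091
−0.463·log₂(0.463) = 0.5144
−0.176·log₂(0.176) = 0.4411
Sum ≈ 1.7833 → 1.783 bits.

1.783 bits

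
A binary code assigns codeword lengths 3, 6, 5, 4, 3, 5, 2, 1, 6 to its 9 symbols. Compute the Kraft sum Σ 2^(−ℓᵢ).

1.15625

With common denominator 2^6 = 64: Σ 2^(−ℓᵢ) = 8/64 + 1/64 + 2/64 + 4/64 + 8/64 + 2/64 + 16/64 + 32/64 + 1/64 = 74/64 = 1.15625.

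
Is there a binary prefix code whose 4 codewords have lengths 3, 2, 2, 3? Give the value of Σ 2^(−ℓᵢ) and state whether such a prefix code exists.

0.75; yes

With common denominator 2^3 = 8: Σ 2^(−ℓᵢ) = 1/8 + 2/8 + 2/8 + 1/8 = 6/8 = 0.75.
Kraft's inequality requires Σ ≤ 1; here Σ = 0.75 ≤ 1, so such a prefix code exists.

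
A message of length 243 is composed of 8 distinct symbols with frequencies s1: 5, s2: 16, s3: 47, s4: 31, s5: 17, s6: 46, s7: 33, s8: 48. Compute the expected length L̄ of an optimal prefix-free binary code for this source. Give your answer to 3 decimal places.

2.852 bits/symbol

Probabilities are the counts divided by 243.
Repeatedly combine the two least-probable nodes; the expected code length is the sum of the merged weights.
merge 5/243 + 16/243 → 7/81
merge 17/243 + 7/81 → 38/243
merge 31/243 + 11/81 → 64/243
merge 38/243 + 46/243 → 28/81
merge 47/243 + 16/81 → 95/243
merge 64/243 + 28/81 → 148/243
merge 95/243 + 148/243 → 1
L = 7/81 + 38/243 + 64/243 + 28/81 + 95/243 + 148/243 + 1 = 77/27 ≈ 2.852 bits/symbol.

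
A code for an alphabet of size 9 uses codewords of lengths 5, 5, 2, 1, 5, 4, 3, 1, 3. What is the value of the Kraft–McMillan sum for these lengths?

1.65625

With common denominator 2^5 = 32: Σ 2^(−ℓᵢ) = 1/32 + 1/32 + 8/32 + 16/32 + 1/32 + 2/32 + 4/32 + 16/32 + 4/32 = 53/32 = 1.65625.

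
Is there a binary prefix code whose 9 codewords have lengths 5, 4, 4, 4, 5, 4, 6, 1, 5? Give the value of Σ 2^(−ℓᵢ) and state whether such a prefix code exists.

With common denominator 2^6 = 64: Σ 2^(−ℓᵢ) = 2/64 + 4/64 + 4/64 + 4/64 + 2/64 + 4/64 + 1/64 + 32/64 + 2/64 = 55/64 = 0.859375.
Kraft's inequality requires Σ ≤ 1; here Σ = 0.859375 ≤ 1, so such a prefix code exists.

0.859375; yes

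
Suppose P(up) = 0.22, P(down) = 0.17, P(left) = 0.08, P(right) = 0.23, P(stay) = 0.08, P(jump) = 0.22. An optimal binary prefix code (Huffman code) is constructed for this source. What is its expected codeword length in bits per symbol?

2.49 bits/symbol

Repeatedly combine the two least-probable nodes; the expected code length is the sum of the merged weights.
merge 2/25 + 2/25 → 4/25
merge 4/25 + 17/100 → 33/100
merge 11/50 + 11/50 → 11/25
merge 23/100 + 33/100 → 14/25
merge 11/25 + 14/25 → 1
L = 4/25 + 33/100 + 11/25 + 14/25 + 1 = 249/100 = 2.49 bits/symbol.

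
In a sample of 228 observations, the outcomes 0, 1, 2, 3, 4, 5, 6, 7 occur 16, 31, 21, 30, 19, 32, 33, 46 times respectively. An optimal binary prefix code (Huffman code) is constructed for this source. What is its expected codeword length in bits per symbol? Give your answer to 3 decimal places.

Probabilities are the counts divided by 228.
Repeatedly combine the two least-probable nodes; the expected code length is the sum of the merged weights.
merge 4/57 + 1/12 → 35/228
merge 7/76 + 5/38 → 17/76
merge 31/228 + 8/57 → 21/76
merge 11/76 + 35/228 → 17/57
merge 23/114 + 17/76 → 97/228
merge 21/76 + 17/57 → 131/228
merge 97/228 + 131/228 → 1
L = 35/228 + 17/76 + 21/76 + 17/57 + 97/228 + 131/228 + 1 = 673/228 ≈ 2.952 bits/symbol.

2.952 bits/symbol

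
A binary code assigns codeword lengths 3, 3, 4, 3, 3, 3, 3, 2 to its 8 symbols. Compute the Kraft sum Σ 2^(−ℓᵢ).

1.0625

With common denominator 2^4 = 16: Σ 2^(−ℓᵢ) = 2/16 + 2/16 + 1/16 + 2/16 + 2/16 + 2/16 + 2/16 + 4/16 = 17/16 = 1.0625.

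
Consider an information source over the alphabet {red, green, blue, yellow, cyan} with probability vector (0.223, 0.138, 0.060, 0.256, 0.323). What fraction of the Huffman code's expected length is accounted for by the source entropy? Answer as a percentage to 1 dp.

97.8%

Entropy H = −Σ p log₂ p ≈ 2.1505 bits.
Huffman merges: 3/50+69/500→99/500; 99/500+223/1000→421/1000; 32/125+323/1000→579/1000; 421/1000+579/1000→1. L = 1099/500 ≈ 2.1980.
Efficiency = H/L = 2.1505/2.1980 = 97.8%.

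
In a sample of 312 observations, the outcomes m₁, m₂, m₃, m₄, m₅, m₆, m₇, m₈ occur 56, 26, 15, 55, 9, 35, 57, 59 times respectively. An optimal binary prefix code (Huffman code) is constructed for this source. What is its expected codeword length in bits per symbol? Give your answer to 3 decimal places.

2.865 bits/symbol

Probabilities are the counts divided by 312.
Repeatedly combine the two least-probable nodes; the expected code length is the sum of the merged weights.
merge 3/104 + 5/104 → 1/13
merge 1/13 + 1/12 → 25/156
merge 35/312 + 25/156 → 85/312
merge 55/312 + 7/39 → 37/104
merge 19/104 + 59/312 → 29/78
merge 85/312 + 37/104 → 49/78
merge 29/78 + 49/78 → 1
L = 1/13 + 25/156 + 85/312 + 37/104 + 29/78 + 49/78 + 1 = 149/52 ≈ 2.865 bits/symbol.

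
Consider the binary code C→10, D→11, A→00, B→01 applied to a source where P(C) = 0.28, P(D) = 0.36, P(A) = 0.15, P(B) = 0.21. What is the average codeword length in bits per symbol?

2 bits/symbol

L̄ = Σ pᵢ·ℓᵢ = 0.28·2 + 0.36·2 + 0.15·2 + 0.21·2 = 2 bits/symbol.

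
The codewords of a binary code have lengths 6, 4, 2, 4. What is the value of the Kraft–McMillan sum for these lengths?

With common denominator 2^6 = 64: Σ 2^(−ℓᵢ) = 1/64 + 4/64 + 16/64 + 4/64 = 25/64 = 0.390625.

0.390625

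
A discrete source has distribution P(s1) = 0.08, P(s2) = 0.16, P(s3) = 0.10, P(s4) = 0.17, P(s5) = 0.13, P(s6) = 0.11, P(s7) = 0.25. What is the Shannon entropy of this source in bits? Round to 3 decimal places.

H = −Σ pᵢ log₂ pᵢ.
−0.08·log₂(0.08) = 0.2915
−0.16·log₂(0.16) = 0.4230
−0.10·log₂(0.10) = 0.3322
−0.17·log₂(0.17) = 0.4346
−0.13·log₂(0.13) = 0.3826
−0.11·log₂(0.11) = 0.3503
−0.25·log₂(0.25) = 0.5000
Sum ≈ 2.7142 → 2.714 bits.

2.714 bits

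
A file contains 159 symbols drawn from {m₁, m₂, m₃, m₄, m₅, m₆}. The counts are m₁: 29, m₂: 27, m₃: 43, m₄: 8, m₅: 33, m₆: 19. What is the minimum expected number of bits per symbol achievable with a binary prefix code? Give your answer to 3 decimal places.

2.509 bits/symbol

Probabilities are the counts divided by 159.
Repeatedly combine the two least-probable nodes; the expected code length is the sum of the merged weights.
merge 8/159 + 19/159 → 9/53
merge 9/53 + 9/53 → 18/53
merge 29/159 + 11/53 → 62/159
merge 43/159 + 18/53 → 97/159
merge 62/159 + 97/159 → 1
L = 9/53 + 18/53 + 62/159 + 97/159 + 1 = 133/53 ≈ 2.509 bits/symbol.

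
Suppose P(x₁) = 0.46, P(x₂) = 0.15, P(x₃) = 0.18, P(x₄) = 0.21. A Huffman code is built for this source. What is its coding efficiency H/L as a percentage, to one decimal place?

Entropy H = −Σ p log₂ p ≈ 1.8440 bits.
Huffman merges: 3/20+9/50→33/100; 21/100+33/100→27/50; 23/50+27/50→1. L = 187/100 ≈ 1.8700.
Efficiency = H/L = 1.8440/1.8700 = 98.6%.

98.6%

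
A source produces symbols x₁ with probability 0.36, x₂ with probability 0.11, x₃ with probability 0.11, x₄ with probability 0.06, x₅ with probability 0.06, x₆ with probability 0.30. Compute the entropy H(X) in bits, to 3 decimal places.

H = −Σ pᵢ log₂ pᵢ.
−0.36·log₂(0.36) = 0.5306
−0.11·log₂(0.11) = 0.3503
−0.11·log₂(0.11) = 0.3503
−0.06·log₂(0.06) = 0.2435
−0.06·log₂(0.06) = 0.2435
−0.30·log₂(0.30) = 0.5211
Sum ≈ 2.2393 → 2.239 bits.

2.239 bits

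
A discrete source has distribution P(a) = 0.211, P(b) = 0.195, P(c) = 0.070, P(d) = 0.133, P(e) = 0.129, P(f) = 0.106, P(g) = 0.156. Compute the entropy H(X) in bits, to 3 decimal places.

H = −Σ pᵢ log₂ pᵢ.
−0.211·log₂(0.211) = 0.4736
−0.195·log₂(0.195) = 0.4599
−0.070·log₂(0.070) = 0.2686
−0.133·log₂(0.133) = 0.3871
−0.129·log₂(0.129) = 0.3811
−0.106·log₂(0.106) = 0.3432
−0.156·log₂(0.156) = 0.4181
Sum ≈ 2.7317 → 2.732 bits.

2.732 bits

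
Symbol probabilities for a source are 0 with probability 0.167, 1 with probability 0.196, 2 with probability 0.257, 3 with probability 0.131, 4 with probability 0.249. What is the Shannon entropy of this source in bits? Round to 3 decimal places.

H = −Σ pᵢ log₂ pᵢ.
−0.167·log₂(0.167) = 0.4312
−0.196·log₂(0.196) = 0.4608
−0.257·log₂(0.257) = 0.5038
−0.131·log₂(0.131) = 0.3841
−0.249·log₂(0.249) = 0.4994
Sum ≈ 2.2794 → 2.279 bits.

2.279 bits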